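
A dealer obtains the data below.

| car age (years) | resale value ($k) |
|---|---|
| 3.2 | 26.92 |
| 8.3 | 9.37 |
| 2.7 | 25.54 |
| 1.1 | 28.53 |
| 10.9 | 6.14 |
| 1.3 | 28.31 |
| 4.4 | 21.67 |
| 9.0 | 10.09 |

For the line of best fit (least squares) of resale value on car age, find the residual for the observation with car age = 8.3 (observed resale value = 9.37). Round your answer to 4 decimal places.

-2.3015

n = 8, Σx = 40.9, Σy = 156.57, Σxy = 554.143, Σx² = 308.49
Sxx = Σx² − (Σx)²/n = 308.49 − 209.10125 = 99.38875
Sxy = Σxy − (Σx)(Σy)/n = 554.143 − 800.464125 = -246.321125
b = Sxy/Sxx = -246.321125/99.38875 = -2.478360
a = ȳ − b·x̄ = 19.57125 − (-2.478360)·5.1125 = 32.241867
ŷ(8.3) = 32.241867 + (-2.478360)·8.3 = 11.671477
residual = y − ŷ = 9.37 − 11.671477 = -2.301477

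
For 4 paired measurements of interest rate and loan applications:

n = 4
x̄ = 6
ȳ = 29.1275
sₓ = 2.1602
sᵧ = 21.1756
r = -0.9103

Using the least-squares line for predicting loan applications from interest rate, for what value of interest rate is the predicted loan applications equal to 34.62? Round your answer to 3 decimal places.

b = r · sᵧ/sₓ = -0.9103 · 21.1756/2.1602 = -8.923317
a = ȳ − b·x̄ = 29.1275 − (-8.923317)·6 = 82.667400
Set a + b·x = 34.62: x = (34.62 − 82.667400) / (-8.923317) = 5.384478

5.384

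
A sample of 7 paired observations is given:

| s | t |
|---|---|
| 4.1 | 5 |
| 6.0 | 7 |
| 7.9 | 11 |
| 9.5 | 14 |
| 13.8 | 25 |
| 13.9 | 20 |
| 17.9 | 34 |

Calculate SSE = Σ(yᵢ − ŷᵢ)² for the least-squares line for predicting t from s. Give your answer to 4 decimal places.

n = 7, Σx = 73.1, Σy = 116, Σxy = 1514, Σx² = 909.53, Σy² = 2572
Sxx = Σx² − (Σx)²/n = 909.53 − 763.372857 = 146.157143
Sxy = Σxy − (Σx)(Σy)/n = 1514 − 1211.371429 = 302.628571
Syy = Σy² − (Σy)²/n = 2572 − 1922.285714 = 649.714286
b = Sxy/Sxx = 302.628571/146.157143 = 2.070570
SSE = Syy − b·Sxy = 649.714286 − 2.070570·302.628571 = 23.100694

23.1007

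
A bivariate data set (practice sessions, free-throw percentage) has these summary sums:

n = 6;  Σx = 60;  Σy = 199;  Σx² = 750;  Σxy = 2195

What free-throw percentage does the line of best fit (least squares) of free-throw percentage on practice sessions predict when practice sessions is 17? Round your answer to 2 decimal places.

Sxx = Σx² − (Σx)²/n = 750 − 600 = 150
Sxy = Σxy − (Σx)(Σy)/n = 2195 − 1990 = 205
b = Sxy/Sxx = 205/150 = 1.366667
a = ȳ − b·x̄ = 33.166667 − 1.366667·10 = 19.5
ŷ(17) = a + b·17 = 19.5 + 1.366667·17 = 42.733333

42.73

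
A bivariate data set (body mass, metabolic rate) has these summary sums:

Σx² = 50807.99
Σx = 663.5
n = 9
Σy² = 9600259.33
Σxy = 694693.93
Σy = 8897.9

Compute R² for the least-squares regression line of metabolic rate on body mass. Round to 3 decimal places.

0.986

Sxx = Σx² − (Σx)²/n = 50807.99 − 48914.694444 = 1893.295556
Sxy = Σxy − (Σx)(Σy)/n = 694693.93 − 655972.961111 = 38720.968889
Syy = Σy² − (Σy)²/n = 9600259.33 − 8796958.267778 = 803301.062222
R² = Sxy²/(Sxx·Syy) = (38720.968889)²/(1893.295556·803301.062222) = 0.985816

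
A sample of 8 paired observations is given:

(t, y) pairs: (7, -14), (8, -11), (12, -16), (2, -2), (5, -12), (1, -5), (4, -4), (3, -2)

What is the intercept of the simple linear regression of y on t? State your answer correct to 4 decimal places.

-1.2213

n = 8, Σx = 42, Σy = -66, Σxy = -469, Σx² = 312
Sxx = Σx² − (Σx)²/n = 312 − 220.5 = 91.5
Sxy = Σxy − (Σx)(Σy)/n = -469 − (-346.5) = -122.5
b = Sxy/Sxx = -122.5/91.5 = -1.338798
a = ȳ − b·x̄ = -8.25 − (-1.338798)·5.25 = -1.221311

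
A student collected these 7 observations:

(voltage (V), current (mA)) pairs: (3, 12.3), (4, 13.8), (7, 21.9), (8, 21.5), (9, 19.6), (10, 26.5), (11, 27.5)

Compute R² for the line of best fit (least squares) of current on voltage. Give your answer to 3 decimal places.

0.895

n = 7, Σx = 52, Σy = 143.1, Σxy = 1161.3, Σx² = 440, Σy² = 3126.25
Sxx = Σx² − (Σx)²/n = 440 − 386.285714 = 53.714286
Sxy = Σxy − (Σx)(Σy)/n = 1161.3 − 1063.028571 = 98.271429
Syy = Σy² − (Σy)²/n = 3126.25 − 2925.372857 = 200.877143
R² = Sxy²/(Sxx·Syy) = (98.271429)²/(53.714286·200.877143) = 0.895023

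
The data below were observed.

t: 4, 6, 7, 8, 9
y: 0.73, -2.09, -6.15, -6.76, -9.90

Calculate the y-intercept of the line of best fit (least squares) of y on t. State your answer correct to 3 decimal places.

9.636

n = 5, Σx = 34, Σy = -24.17, Σxy = -195.85, Σx² = 246
Sxx = Σx² − (Σx)²/n = 246 − 231.2 = 14.8
Sxy = Σxy − (Σx)(Σy)/n = -195.85 − (-164.356) = -31.494
b = Sxy/Sxx = -31.494/14.8 = -2.127973
a = ȳ − b·x̄ = -4.834 − (-2.127973)·6.8 = 9.636216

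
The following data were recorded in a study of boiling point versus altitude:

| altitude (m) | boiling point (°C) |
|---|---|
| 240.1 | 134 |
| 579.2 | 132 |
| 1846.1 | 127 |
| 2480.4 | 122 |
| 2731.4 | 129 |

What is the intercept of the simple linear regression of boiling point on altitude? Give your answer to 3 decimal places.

n = 5, Σx = 7877.2, Σy = 644, Σxy = 998041.9, Σx² = 17414135.98
Sxx = Σx² − (Σx)²/n = 17414135.98 − 12410055.968 = 5004080.012
Sxy = Σxy − (Σx)(Σy)/n = 998041.9 − 1014583.36 = -16541.46
b = Sxy/Sxx = -16541.46/5004080.012 = -0.003306
a = ȳ − b·x̄ = 128.8 − (-0.003306)·1575.44 = 134.007766

134.008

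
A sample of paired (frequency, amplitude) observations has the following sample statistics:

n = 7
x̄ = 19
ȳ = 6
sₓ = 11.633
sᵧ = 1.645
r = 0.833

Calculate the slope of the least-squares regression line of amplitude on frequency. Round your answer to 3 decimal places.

0.118

b = r · sᵧ/sₓ = 0.833 · 1.645/11.633 = 0.117793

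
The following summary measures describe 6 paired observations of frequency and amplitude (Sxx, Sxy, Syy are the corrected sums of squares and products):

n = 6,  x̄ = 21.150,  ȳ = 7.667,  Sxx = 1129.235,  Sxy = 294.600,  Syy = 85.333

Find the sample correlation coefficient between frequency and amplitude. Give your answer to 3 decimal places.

r = Sxy/√(Sxx·Syy) = 294.6/√(96361.010255) = 294.6/310.420699 = 0.949035

0.949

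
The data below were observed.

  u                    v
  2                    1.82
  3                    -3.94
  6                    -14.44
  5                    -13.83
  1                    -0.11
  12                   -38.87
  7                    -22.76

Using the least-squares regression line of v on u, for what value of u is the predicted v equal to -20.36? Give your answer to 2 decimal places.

7.03

n = 7, Σx = 36, Σy = -92.13, Σxy = -789.84, Σx² = 268
Sxx = Σx² − (Σx)²/n = 268 − 185.142857 = 82.857143
Sxy = Σxy − (Σx)(Σy)/n = -789.84 − (-473.811429) = -316.028571
b = Sxy/Sxx = -316.028571/82.857143 = -3.814138
a = ȳ − b·x̄ = -13.161429 − (-3.814138)·5.142857 = 6.454138
Set a + b·x = -20.36: x = (-20.36 − 6.454138) / (-3.814138) = 7.030196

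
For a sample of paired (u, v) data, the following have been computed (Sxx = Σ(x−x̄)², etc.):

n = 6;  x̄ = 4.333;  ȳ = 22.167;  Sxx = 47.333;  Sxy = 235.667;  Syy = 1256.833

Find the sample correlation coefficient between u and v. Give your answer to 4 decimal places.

r = Sxy/√(Sxx·Syy) = 235.667/√(59489.676389) = 235.667/243.905056 = 0.966224

0.9662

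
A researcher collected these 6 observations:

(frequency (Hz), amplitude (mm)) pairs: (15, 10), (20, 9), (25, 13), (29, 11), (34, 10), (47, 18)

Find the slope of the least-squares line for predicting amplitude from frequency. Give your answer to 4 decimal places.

0.2320

n = 6, Σx = 170, Σy = 71, Σxy = 2160, Σx² = 5456
Sxx = Σx² − (Σx)²/n = 5456 − 4816.666667 = 639.333333
Sxy = Σxy − (Σx)(Σy)/n = 2160 − 2011.666667 = 148.333333
b = Sxy/Sxx = 148.333333/639.333333 = 0.232013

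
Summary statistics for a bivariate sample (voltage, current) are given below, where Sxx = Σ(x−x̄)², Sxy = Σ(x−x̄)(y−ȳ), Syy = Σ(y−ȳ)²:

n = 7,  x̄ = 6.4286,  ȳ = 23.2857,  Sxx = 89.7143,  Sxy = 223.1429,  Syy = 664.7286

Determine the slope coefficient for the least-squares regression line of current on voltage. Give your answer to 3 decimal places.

2.487

b = Sxy/Sxx = 223.1429/89.7143 = 2.487261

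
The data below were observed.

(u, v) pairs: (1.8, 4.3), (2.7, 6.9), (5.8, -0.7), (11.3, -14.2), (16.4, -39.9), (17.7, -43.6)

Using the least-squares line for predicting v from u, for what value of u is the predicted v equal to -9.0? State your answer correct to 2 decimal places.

7.55

n = 6, Σx = 55.7, Σy = -87.2, Σxy = -1564.23, Σx² = 754.11
Sxx = Σx² − (Σx)²/n = 754.11 − 517.081667 = 237.028333
Sxy = Σxy − (Σx)(Σy)/n = -1564.23 − (-809.506667) = -754.723333
b = Sxy/Sxx = -754.723333/237.028333 = -3.184106
a = ȳ − b·x̄ = -14.533333 − (-3.184106)·9.283333 = 15.025784
Set a + b·x = -9.0: x = (-9.0 − 15.025784) / (-3.184106) = 7.545535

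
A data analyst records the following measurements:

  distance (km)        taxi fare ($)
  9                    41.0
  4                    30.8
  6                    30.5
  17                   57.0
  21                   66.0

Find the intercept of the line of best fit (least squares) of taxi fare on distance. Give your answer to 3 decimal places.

n = 5, Σx = 57, Σy = 225.3, Σxy = 3030.2, Σx² = 863
Sxx = Σx² − (Σx)²/n = 863 − 649.8 = 213.2
Sxy = Σxy − (Σx)(Σy)/n = 3030.2 − 2568.42 = 461.78
b = Sxy/Sxx = 461.78/213.2 = 2.165947
a = ȳ − b·x̄ = 45.06 − 2.165947·11.4 = 20.368199

20.368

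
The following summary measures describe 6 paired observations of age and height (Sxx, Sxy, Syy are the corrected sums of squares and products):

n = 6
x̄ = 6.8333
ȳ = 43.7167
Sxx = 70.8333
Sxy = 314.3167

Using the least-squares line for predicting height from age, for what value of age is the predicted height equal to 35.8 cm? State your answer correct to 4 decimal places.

b = Sxy/Sxx = 314.3167/70.8333 = 4.437414
a = ȳ − b·x̄ = 43.7167 − 4.437414·6.8333 = 13.394517
Set a + b·x = 35.8: x = (35.8 − 13.394517) / 4.437414 = 5.049220

5.0492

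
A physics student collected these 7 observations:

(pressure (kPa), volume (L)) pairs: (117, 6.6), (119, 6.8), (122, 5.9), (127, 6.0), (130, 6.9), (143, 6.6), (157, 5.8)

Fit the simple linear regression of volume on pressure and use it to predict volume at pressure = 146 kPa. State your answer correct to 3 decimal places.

n = 7, Σx = 915, Σy = 44.6, Σxy = 5814.6, Σx² = 120861
Sxx = Σx² − (Σx)²/n = 120861 − 119603.571429 = 1257.428571
Sxy = Σxy − (Σx)(Σy)/n = 5814.6 − 5829.857143 = -15.257143
b = Sxy/Sxx = -15.257143/1257.428571 = -0.012134
a = ȳ − b·x̄ = 6.371429 − (-0.012134)·130.714286 = 7.957464
ŷ(146) = a + b·146 = 7.957464 + (-0.012134)·146 = 6.185958

6.186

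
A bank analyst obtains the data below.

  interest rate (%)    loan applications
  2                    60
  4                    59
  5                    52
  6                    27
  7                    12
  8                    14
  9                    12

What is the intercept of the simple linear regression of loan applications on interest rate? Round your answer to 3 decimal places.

n = 7, Σx = 41, Σy = 236, Σxy = 1082, Σx² = 275
Sxx = Σx² − (Σx)²/n = 275 − 240.142857 = 34.857143
Sxy = Σxy − (Σx)(Σy)/n = 1082 − 1382.285714 = -300.285714
b = Sxy/Sxx = -300.285714/34.857143 = -8.614754
a = ȳ − b·x̄ = 33.714286 − (-8.614754)·5.857143 = 84.172131

84.172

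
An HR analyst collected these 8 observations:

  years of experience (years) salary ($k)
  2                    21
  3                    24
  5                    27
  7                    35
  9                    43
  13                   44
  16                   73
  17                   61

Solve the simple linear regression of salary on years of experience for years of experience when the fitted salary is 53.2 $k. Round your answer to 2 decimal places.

13.04

n = 8, Σx = 72, Σy = 328, Σxy = 3658, Σx² = 882
Sxx = Σx² − (Σx)²/n = 882 − 648 = 234
Sxy = Σxy − (Σx)(Σy)/n = 3658 − 2952 = 706
b = Sxy/Sxx = 706/234 = 3.017094
a = ȳ − b·x̄ = 41 − 3.017094·9 = 13.846154
Set a + b·x = 53.2: x = (53.2 − 13.846154) / 3.017094 = 13.043626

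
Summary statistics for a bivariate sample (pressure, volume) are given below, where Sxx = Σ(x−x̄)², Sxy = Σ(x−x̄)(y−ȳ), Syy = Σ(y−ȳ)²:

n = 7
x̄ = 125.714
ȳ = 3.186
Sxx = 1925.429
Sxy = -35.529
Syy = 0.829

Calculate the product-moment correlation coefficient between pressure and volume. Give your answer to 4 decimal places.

-0.8893

r = Sxy/√(Sxx·Syy) = -35.529/√(1596.180641) = -35.529/39.952229 = -0.889287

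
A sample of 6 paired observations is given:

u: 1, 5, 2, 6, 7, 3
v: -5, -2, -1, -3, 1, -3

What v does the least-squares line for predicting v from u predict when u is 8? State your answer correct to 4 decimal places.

-0.0238

n = 6, Σx = 24, Σy = -13, Σxy = -37, Σx² = 124
Sxx = Σx² − (Σx)²/n = 124 − 96 = 28
Sxy = Σxy − (Σx)(Σy)/n = -37 − (-52) = 15
b = Sxy/Sxx = 15/28 = 0.535714
a = ȳ − b·x̄ = -2.166667 − 0.535714·4 = -4.309524
ŷ(8) = a + b·8 = -4.309524 + 0.535714·8 = -0.023810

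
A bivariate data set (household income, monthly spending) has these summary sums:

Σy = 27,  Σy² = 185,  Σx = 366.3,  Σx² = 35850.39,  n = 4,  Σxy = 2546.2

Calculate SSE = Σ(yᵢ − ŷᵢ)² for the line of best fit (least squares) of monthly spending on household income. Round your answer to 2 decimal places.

Sxx = Σx² − (Σx)²/n = 35850.39 − 33543.9225 = 2306.4675
Sxy = Σxy − (Σx)(Σy)/n = 2546.2 − 2472.525 = 73.675
Syy = Σy² − (Σy)²/n = 185 − 182.25 = 2.75
b = Sxy/Sxx = 73.675/2306.4675 = 0.031943
SSE = Syy − b·Sxy = 2.75 − 0.031943·73.675 = 0.396615

0.40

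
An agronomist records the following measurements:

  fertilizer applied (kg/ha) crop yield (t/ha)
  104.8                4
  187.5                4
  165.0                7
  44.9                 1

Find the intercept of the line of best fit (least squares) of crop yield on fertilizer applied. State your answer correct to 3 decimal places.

0.331

n = 4, Σx = 502.2, Σy = 16, Σxy = 2369.1, Σx² = 75380.3
Sxx = Σx² − (Σx)²/n = 75380.3 − 63051.21 = 12329.09
Sxy = Σxy − (Σx)(Σy)/n = 2369.1 − 2008.8 = 360.3
b = Sxy/Sxx = 360.3/12329.09 = 0.029224
a = ȳ − b·x̄ = 4 − 0.029224·125.55 = 0.330981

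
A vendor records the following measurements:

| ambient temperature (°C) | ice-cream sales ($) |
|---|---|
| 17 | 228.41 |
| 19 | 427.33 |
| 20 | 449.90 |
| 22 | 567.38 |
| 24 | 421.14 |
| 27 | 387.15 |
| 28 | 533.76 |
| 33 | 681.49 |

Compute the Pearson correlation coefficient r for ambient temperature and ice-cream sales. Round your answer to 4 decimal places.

0.7302

n = 8, Σx = 190, Σy = 3696.56, Σxy = 91477.46, Σx² = 4712, Σy² = 1835684.5112
Sxx = Σx² − (Σx)²/n = 4712 − 4512.5 = 199.5
Sxy = Σxy − (Σx)(Σy)/n = 91477.46 − 87793.3 = 3684.16
Syy = Σy² − (Σy)²/n = 1835684.5112 − 1708069.4792 = 127615.032
r = Sxy/√(Sxx·Syy) = 3684.16/√(25459198.884) = 3684.16/5045.710939 = 0.730157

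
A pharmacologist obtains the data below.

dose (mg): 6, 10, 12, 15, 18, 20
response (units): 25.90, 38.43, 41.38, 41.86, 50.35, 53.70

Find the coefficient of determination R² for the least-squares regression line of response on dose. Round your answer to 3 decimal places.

0.945

n = 6, Σx = 81, Σy = 251.62, Σxy = 3644.46, Σx² = 1229, Σy² = 11031.0514
Sxx = Σx² − (Σx)²/n = 1229 − 1093.5 = 135.5
Sxy = Σxy − (Σx)(Σy)/n = 3644.46 − 3396.87 = 247.59
Syy = Σy² − (Σy)²/n = 11031.0514 − 10552.104067 = 478.947333
R² = Sxy²/(Sxx·Syy) = (247.59)²/(135.5·478.947333) = 0.944581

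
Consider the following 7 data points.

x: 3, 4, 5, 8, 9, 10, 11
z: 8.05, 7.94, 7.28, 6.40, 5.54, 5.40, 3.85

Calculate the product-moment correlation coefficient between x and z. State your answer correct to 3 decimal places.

-0.967

n = 7, Σx = 50, Σy = 44.46, Σxy = 289.72, Σx² = 416, Σy² = 296.4786
Sxx = Σx² − (Σx)²/n = 416 − 357.142857 = 58.857143
Sxy = Σxy − (Σx)(Σy)/n = 289.72 − 317.571429 = -27.851429
Syy = Σy² − (Σy)²/n = 296.4786 − 282.384514 = 14.094086
r = Sxy/√(Sxx·Syy) = -27.851429/√(829.537616) = -27.851429/28.801695 = -0.967007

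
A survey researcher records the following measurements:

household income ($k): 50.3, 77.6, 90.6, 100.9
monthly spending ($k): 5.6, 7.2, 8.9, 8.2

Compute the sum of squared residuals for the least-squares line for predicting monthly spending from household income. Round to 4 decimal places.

n = 4, Σx = 319.4, Σy = 29.9, Σxy = 2474.12, Σx² = 26941.02, Σy² = 229.65
Sxx = Σx² − (Σx)²/n = 26941.02 − 25504.09 = 1436.93
Sxy = Σxy − (Σx)(Σy)/n = 2474.12 − 2387.515 = 86.605
Syy = Σy² − (Σy)²/n = 229.65 − 223.5025 = 6.1475
b = Sxy/Sxx = 86.605/1436.93 = 0.060271
SSE = Syy − b·Sxy = 6.1475 − 0.060271·86.605 = 0.927743

0.9277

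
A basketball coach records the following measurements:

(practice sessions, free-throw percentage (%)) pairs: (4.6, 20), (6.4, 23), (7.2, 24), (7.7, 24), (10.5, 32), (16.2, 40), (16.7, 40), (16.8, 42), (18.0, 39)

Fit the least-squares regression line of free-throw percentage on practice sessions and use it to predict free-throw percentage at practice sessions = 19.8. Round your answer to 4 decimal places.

45.0299

n = 9, Σx = 104.1, Σy = 284, Σxy = 3656.4, Σx² = 1431.07
Sxx = Σx² − (Σx)²/n = 1431.07 − 1204.09 = 226.98
Sxy = Σxy − (Σx)(Σy)/n = 3656.4 − 3284.933333 = 371.466667
b = Sxy/Sxx = 371.466667/226.98 = 1.636561
a = ȳ − b·x̄ = 31.555556 − 1.636561·11.566667 = 12.625997
ŷ(19.8) = a + b·19.8 = 12.625997 + 1.636561·19.8 = 45.029910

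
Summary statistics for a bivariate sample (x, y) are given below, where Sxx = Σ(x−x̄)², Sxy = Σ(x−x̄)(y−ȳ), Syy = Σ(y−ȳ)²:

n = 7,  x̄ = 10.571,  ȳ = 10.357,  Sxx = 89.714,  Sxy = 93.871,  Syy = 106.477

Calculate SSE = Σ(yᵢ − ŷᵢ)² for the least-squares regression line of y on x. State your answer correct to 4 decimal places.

b = Sxy/Sxx = 93.871/89.714 = 1.046336
SSE = Syy − b·Sxy = 106.477 − 1.046336·93.871 = 8.256381

8.2564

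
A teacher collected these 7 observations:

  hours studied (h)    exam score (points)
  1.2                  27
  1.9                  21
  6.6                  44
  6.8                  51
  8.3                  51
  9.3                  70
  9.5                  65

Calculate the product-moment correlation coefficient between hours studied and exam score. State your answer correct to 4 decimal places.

0.9556

n = 7, Σx = 43.6, Σy = 329, Σxy = 2401.3, Σx² = 340.48, Σy² = 17433
Sxx = Σx² − (Σx)²/n = 340.48 − 271.565714 = 68.914286
Sxy = Σxy − (Σx)(Σy)/n = 2401.3 − 2049.2 = 352.1
Syy = Σy² − (Σy)²/n = 17433 − 15463 = 1970
r = Sxy/√(Sxx·Syy) = 352.1/√(135761.142857) = 352.1/368.457790 = 0.955605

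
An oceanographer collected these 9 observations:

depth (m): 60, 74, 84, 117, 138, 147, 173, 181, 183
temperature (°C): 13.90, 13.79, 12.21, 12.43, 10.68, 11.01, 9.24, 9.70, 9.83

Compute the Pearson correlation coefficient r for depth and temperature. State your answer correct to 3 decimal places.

-0.960

n = 9, Σx = 1157, Σy = 102.79, Σxy = 12579.83, Σx² = 166653, Σy² = 1198.3421
Sxx = Σx² − (Σx)²/n = 166653 − 148738.777778 = 17914.222222
Sxy = Σxy − (Σx)(Σy)/n = 12579.83 − 13214.225556 = -634.395556
Syy = Σy² − (Σy)²/n = 1198.3421 − 1173.976011 = 24.366089
r = Sxy/√(Sxx·Syy) = -634.395556/√(436499.531042) = -634.395556/660.681111 = -0.960214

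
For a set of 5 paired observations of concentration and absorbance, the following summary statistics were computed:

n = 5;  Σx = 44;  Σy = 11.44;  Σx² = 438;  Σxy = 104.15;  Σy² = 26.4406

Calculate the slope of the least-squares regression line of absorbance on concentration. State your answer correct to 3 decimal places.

0.068

Sxx = Σx² − (Σx)²/n = 438 − 387.2 = 50.8
Sxy = Σxy − (Σx)(Σy)/n = 104.15 − 100.672 = 3.478
b = Sxy/Sxx = 3.478/50.8 = 0.068465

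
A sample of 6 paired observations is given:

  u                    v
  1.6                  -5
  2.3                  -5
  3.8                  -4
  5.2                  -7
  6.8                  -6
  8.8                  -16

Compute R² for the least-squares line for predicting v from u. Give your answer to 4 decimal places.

0.6311

n = 6, Σx = 28.5, Σy = -43, Σxy = -252.7, Σx² = 173.01, Σy² = 407
Sxx = Σx² − (Σx)²/n = 173.01 − 135.375 = 37.635
Sxy = Σxy − (Σx)(Σy)/n = -252.7 − (-204.25) = -48.45
Syy = Σy² − (Σy)²/n = 407 − 308.166667 = 98.833333
R² = Sxy²/(Sxx·Syy) = (-48.45)²/(37.635·98.833333) = 0.631091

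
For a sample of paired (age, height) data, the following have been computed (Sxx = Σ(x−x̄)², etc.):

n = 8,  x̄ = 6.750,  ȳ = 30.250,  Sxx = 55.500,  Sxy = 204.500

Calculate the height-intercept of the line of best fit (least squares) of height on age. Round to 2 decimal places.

b = Sxy/Sxx = 204.5/55.5 = 3.684685
a = ȳ − b·x̄ = 30.25 − 3.684685·6.75 = 5.378378

5.38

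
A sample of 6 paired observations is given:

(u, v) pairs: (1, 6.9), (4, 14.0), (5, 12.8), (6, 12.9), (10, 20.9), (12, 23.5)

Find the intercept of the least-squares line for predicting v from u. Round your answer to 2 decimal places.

n = 6, Σx = 38, Σy = 91, Σxy = 695.3, Σx² = 322
Sxx = Σx² − (Σx)²/n = 322 − 240.666667 = 81.333333
Sxy = Σxy − (Σx)(Σy)/n = 695.3 − 576.333333 = 118.966667
b = Sxy/Sxx = 118.966667/81.333333 = 1.462705
a = ȳ − b·x̄ = 15.166667 − 1.462705·6.333333 = 5.902869

5.90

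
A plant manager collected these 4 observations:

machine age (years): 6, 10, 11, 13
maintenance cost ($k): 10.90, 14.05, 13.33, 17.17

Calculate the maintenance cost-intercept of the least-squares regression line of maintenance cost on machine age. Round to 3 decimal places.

5.693

n = 4, Σx = 40, Σy = 55.45, Σxy = 575.74, Σx² = 426
Sxx = Σx² − (Σx)²/n = 426 − 400 = 26
Sxy = Σxy − (Σx)(Σy)/n = 575.74 − 554.5 = 21.24
b = Sxy/Sxx = 21.24/26 = 0.816923
a = ȳ − b·x̄ = 13.8625 − 0.816923·10 = 5.693269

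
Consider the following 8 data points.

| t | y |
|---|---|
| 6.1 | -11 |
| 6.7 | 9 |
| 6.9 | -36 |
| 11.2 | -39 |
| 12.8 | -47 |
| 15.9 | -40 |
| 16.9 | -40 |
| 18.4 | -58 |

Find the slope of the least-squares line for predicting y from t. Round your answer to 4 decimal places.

-3.3182

n = 8, Σx = 94.9, Σy = -262, Σxy = -3672.8, Σx² = 1295.97
Sxx = Σx² − (Σx)²/n = 1295.97 − 1125.75125 = 170.21875
Sxy = Σxy − (Σx)(Σy)/n = -3672.8 − (-3107.975) = -564.825
b = Sxy/Sxx = -564.825/170.21875 = -3.318230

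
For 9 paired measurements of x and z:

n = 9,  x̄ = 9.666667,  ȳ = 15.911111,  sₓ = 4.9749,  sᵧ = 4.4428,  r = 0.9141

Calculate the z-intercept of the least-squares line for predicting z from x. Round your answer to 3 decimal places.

b = r · sᵧ/sₓ = 0.9141 · 4.4428/4.9749 = 0.816331
a = ȳ − b·x̄ = 15.911111 − 0.816331·9.666667 = 8.019914

8.020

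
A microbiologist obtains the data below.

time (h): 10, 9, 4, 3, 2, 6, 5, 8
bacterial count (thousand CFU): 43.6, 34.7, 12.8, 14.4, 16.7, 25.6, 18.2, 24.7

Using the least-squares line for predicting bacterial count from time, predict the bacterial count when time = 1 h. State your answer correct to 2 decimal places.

n = 8, Σx = 47, Σy = 190.7, Σxy = 1318.3, Σx² = 335
Sxx = Σx² − (Σx)²/n = 335 − 276.125 = 58.875
Sxy = Σxy − (Σx)(Σy)/n = 1318.3 − 1120.3625 = 197.9375
b = Sxy/Sxx = 197.9375/58.875 = 3.361996
a = ȳ − b·x̄ = 23.8375 − 3.361996·5.875 = 4.085775
ŷ(1) = a + b·1 = 4.085775 + 3.361996·1 = 7.447771

7.45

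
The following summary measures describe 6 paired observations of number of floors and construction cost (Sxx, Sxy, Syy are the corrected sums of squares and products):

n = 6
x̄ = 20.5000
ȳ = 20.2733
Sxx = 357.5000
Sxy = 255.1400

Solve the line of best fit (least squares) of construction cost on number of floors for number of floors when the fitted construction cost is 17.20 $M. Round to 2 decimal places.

b = Sxy/Sxx = 255.14/357.5 = 0.713678
a = ȳ − b·x̄ = 20.2733 − 0.713678·20.5 = 5.642894
Set a + b·x = 17.20: x = (17.20 − 5.642894) / 0.713678 = 16.193718

16.19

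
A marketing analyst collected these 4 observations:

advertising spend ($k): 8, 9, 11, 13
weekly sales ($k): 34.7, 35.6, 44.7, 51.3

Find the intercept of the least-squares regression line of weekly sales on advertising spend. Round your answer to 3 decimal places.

5.422

n = 4, Σx = 41, Σy = 166.3, Σxy = 1756.6, Σx² = 435
Sxx = Σx² − (Σx)²/n = 435 − 420.25 = 14.75
Sxy = Σxy − (Σx)(Σy)/n = 1756.6 − 1704.575 = 52.025
b = Sxy/Sxx = 52.025/14.75 = 3.527119
a = ȳ − b·x̄ = 41.575 − 3.527119·10.25 = 5.422034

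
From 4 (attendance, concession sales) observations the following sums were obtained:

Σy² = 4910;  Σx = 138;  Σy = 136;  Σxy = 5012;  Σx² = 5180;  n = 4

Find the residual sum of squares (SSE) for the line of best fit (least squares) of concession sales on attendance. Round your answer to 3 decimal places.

41.609

Sxx = Σx² − (Σx)²/n = 5180 − 4761 = 419
Sxy = Σxy − (Σx)(Σy)/n = 5012 − 4692 = 320
Syy = Σy² − (Σy)²/n = 4910 − 4624 = 286
b = Sxy/Sxx = 320/419 = 0.763723
SSE = Syy − b·Sxy = 286 − 0.763723·320 = 41.608592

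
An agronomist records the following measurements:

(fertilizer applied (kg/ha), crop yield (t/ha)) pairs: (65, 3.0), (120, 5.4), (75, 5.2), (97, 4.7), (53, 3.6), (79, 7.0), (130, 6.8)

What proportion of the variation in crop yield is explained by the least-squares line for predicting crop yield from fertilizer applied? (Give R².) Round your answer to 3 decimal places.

n = 7, Σx = 619, Σy = 35.7, Σxy = 3316.7, Σx² = 59609, Σy² = 195.49
Sxx = Σx² − (Σx)²/n = 59609 − 54737.285714 = 4871.714286
Sxy = Σxy − (Σx)(Σy)/n = 3316.7 − 3156.9 = 159.8
Syy = Σy² − (Σy)²/n = 195.49 − 182.07 = 13.42
R² = Sxy²/(Sxx·Syy) = (159.8)²/(4871.714286·13.42) = 0.390588

0.391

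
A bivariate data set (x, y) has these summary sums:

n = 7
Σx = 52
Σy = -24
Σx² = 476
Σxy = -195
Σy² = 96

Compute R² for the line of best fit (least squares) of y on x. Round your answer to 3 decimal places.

0.227

Sxx = Σx² − (Σx)²/n = 476 − 386.285714 = 89.714286
Sxy = Σxy − (Σx)(Σy)/n = -195 − (-178.285714) = -16.714286
Syy = Σy² − (Σy)²/n = 96 − 82.285714 = 13.714286
R² = Sxy²/(Sxx·Syy) = (-16.714286)²/(89.714286·13.714286) = 0.227060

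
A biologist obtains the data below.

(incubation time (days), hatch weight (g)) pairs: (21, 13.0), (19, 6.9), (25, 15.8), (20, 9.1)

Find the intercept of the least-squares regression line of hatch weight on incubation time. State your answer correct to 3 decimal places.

n = 4, Σx = 85, Σy = 44.8, Σxy = 981.1, Σx² = 1827
Sxx = Σx² − (Σx)²/n = 1827 − 1806.25 = 20.75
Sxy = Σxy − (Σx)(Σy)/n = 981.1 − 952 = 29.1
b = Sxy/Sxx = 29.1/20.75 = 1.402410
a = ȳ − b·x̄ = 11.2 − 1.402410·21.25 = -18.601205

-18.601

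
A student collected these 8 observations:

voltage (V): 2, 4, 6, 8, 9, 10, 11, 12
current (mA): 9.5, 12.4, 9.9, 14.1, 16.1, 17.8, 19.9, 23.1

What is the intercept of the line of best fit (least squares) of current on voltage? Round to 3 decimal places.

5.551

n = 8, Σx = 62, Σy = 122.8, Σxy = 1059.8, Σx² = 566
Sxx = Σx² − (Σx)²/n = 566 − 480.5 = 85.5
Sxy = Σxy − (Σx)(Σy)/n = 1059.8 − 951.7 = 108.1
b = Sxy/Sxx = 108.1/85.5 = 1.264327
a = ȳ − b·x̄ = 15.35 − 1.264327·7.75 = 5.551462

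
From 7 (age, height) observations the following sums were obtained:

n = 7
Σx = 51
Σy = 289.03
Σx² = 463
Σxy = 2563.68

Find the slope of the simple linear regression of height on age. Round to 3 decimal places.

Sxx = Σx² − (Σx)²/n = 463 − 371.571429 = 91.428571
Sxy = Σxy − (Σx)(Σy)/n = 2563.68 − 2105.79 = 457.89
b = Sxy/Sxx = 457.89/91.428571 = 5.008172

5.008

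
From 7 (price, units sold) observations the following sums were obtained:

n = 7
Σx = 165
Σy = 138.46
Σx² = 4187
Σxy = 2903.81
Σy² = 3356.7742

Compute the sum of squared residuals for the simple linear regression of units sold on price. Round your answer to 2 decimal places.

182.98

Sxx = Σx² − (Σx)²/n = 4187 − 3889.285714 = 297.714286
Sxy = Σxy − (Σx)(Σy)/n = 2903.81 − 3263.7 = -359.89
Syy = Σy² − (Σy)²/n = 3356.7742 − 2738.7388 = 618.0354
b = Sxy/Sxx = -359.89/297.714286 = -1.208844
SSE = Syy − b·Sxy = 618.0354 − (-1.208844)·(-359.89) = 182.984688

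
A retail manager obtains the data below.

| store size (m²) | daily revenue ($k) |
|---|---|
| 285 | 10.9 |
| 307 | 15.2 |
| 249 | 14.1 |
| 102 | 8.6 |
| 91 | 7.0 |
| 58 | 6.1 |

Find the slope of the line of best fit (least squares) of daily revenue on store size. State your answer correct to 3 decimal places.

0.031

n = 6, Σx = 1092, Σy = 61.9, Σxy = 13151.8, Σx² = 259524
Sxx = Σx² − (Σx)²/n = 259524 − 198744 = 60780
Sxy = Σxy − (Σx)(Σy)/n = 13151.8 − 11265.8 = 1886
b = Sxy/Sxx = 1886/60780 = 0.031030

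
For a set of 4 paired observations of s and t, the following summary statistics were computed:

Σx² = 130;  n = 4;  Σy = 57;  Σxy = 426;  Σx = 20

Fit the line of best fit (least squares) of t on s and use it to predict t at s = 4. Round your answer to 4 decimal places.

9.5500

Sxx = Σx² − (Σx)²/n = 130 − 100 = 30
Sxy = Σxy − (Σx)(Σy)/n = 426 − 285 = 141
b = Sxy/Sxx = 141/30 = 4.7
a = ȳ − b·x̄ = 14.25 − 4.7·5 = -9.25
ŷ(4) = a + b·4 = -9.25 + 4.7·4 = 9.55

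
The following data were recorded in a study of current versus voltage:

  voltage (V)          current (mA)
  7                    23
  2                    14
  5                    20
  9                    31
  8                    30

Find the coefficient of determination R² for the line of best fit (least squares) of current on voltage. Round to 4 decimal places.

n = 5, Σx = 31, Σy = 118, Σxy = 808, Σx² = 223, Σy² = 2986
Sxx = Σx² − (Σx)²/n = 223 − 192.2 = 30.8
Sxy = Σxy − (Σx)(Σy)/n = 808 − 731.6 = 76.4
Syy = Σy² − (Σy)²/n = 2986 − 2784.8 = 201.2
R² = Sxy²/(Sxx·Syy) = (76.4)²/(30.8·201.2) = 0.941907

0.9419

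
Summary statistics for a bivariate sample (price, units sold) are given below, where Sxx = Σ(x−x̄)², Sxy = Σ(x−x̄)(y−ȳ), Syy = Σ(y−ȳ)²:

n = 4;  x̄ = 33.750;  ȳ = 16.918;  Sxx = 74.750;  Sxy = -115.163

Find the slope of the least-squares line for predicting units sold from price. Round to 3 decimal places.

b = Sxy/Sxx = -115.163/74.75 = -1.540642

-1.541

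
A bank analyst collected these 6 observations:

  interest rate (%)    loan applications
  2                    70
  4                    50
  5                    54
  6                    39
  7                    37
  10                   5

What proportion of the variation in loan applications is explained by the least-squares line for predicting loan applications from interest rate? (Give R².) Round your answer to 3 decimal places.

0.954

n = 6, Σx = 34, Σy = 255, Σxy = 1153, Σx² = 230, Σy² = 13231
Sxx = Σx² − (Σx)²/n = 230 − 192.666667 = 37.333333
Sxy = Σxy − (Σx)(Σy)/n = 1153 − 1445 = -292
Syy = Σy² − (Σy)²/n = 13231 − 10837.5 = 2393.5
R² = Sxy²/(Sxx·Syy) = (-292)²/(37.333333·2393.5) = 0.954191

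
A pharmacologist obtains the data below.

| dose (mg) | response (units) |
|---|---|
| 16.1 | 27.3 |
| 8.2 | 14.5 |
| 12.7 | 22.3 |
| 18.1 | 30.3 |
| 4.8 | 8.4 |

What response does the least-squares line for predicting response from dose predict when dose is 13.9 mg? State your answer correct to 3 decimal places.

23.721

n = 5, Σx = 59.9, Σy = 102.8, Σxy = 1430.39, Σx² = 838.39
Sxx = Σx² − (Σx)²/n = 838.39 − 717.602 = 120.788
Sxy = Σxy − (Σx)(Σy)/n = 1430.39 − 1231.544 = 198.846
b = Sxy/Sxx = 198.846/120.788 = 1.646240
a = ȳ − b·x̄ = 20.56 − 1.646240·11.98 = 0.838048
ŷ(13.9) = a + b·13.9 = 0.838048 + 1.646240·13.9 = 23.720780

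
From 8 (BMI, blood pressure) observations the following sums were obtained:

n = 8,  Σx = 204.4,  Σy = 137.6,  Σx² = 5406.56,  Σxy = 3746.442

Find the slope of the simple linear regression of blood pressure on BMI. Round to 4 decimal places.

Sxx = Σx² − (Σx)²/n = 5406.56 − 5222.42 = 184.14
Sxy = Σxy − (Σx)(Σy)/n = 3746.442 − 3515.68 = 230.762
b = Sxy/Sxx = 230.762/184.14 = 1.253188

1.2532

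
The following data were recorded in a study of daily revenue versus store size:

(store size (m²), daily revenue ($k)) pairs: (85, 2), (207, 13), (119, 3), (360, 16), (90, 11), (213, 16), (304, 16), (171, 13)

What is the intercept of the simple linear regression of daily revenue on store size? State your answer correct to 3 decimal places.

2.733

n = 8, Σx = 1549, Σy = 90, Σxy = 20463, Σx² = 368961
Sxx = Σx² − (Σx)²/n = 368961 − 299925.125 = 69035.875
Sxy = Σxy − (Σx)(Σy)/n = 20463 − 17426.25 = 3036.75
b = Sxy/Sxx = 3036.75/69035.875 = 0.043988
a = ȳ − b·x̄ = 11.25 − 0.043988·193.625 = 2.732824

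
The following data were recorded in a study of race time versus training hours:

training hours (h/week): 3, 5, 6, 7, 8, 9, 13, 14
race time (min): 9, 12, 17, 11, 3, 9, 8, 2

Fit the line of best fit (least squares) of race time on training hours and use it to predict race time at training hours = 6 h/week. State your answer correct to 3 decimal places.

n = 8, Σx = 65, Σy = 71, Σxy = 503, Σx² = 629
Sxx = Σx² − (Σx)²/n = 629 − 528.125 = 100.875
Sxy = Σxy − (Σx)(Σy)/n = 503 − 576.875 = -73.875
b = Sxy/Sxx = -73.875/100.875 = -0.732342
a = ȳ − b·x̄ = 8.875 − (-0.732342)·8.125 = 14.825279
ŷ(6) = a + b·6 = 14.825279 + (-0.732342)·6 = 10.431227

10.431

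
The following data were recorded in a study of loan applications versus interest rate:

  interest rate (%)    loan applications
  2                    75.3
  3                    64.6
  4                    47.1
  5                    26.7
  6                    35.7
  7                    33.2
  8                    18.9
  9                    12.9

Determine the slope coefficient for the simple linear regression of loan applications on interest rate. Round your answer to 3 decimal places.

n = 8, Σx = 44, Σy = 314.4, Σxy = 1380.2, Σx² = 284
Sxx = Σx² − (Σx)²/n = 284 − 242 = 42
Sxy = Σxy − (Σx)(Σy)/n = 1380.2 − 1729.2 = -349
b = Sxy/Sxx = -349/42 = -8.309524

-8.310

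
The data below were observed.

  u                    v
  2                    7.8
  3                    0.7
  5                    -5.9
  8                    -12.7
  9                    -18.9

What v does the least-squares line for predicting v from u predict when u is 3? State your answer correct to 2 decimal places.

2.39

n = 5, Σx = 27, Σy = -29, Σxy = -283.5, Σx² = 183
Sxx = Σx² − (Σx)²/n = 183 − 145.8 = 37.2
Sxy = Σxy − (Σx)(Σy)/n = -283.5 − (-156.6) = -126.9
b = Sxy/Sxx = -126.9/37.2 = -3.411290
a = ȳ − b·x̄ = -5.8 − (-3.411290)·5.4 = 12.620968
ŷ(3) = a + b·3 = 12.620968 + (-3.411290)·3 = 2.387097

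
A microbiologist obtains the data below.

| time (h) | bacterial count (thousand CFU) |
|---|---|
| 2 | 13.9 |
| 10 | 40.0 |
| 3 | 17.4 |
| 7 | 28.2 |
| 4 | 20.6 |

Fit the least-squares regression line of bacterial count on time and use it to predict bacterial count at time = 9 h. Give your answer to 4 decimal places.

n = 5, Σx = 26, Σy = 120.1, Σxy = 759.8, Σx² = 178
Sxx = Σx² − (Σx)²/n = 178 − 135.2 = 42.8
Sxy = Σxy − (Σx)(Σy)/n = 759.8 − 624.52 = 135.28
b = Sxy/Sxx = 135.28/42.8 = 3.160748
a = ȳ − b·x̄ = 24.02 − 3.160748·5.2 = 7.584112
ŷ(9) = a + b·9 = 7.584112 + 3.160748·9 = 36.030841

36.0308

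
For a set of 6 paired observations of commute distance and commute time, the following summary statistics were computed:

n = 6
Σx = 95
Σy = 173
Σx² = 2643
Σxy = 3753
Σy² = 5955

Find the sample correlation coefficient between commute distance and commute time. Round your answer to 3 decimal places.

0.966

Sxx = Σx² − (Σx)²/n = 2643 − 1504.166667 = 1138.833333
Sxy = Σxy − (Σx)(Σy)/n = 3753 − 2739.166667 = 1013.833333
Syy = Σy² − (Σy)²/n = 5955 − 4988.166667 = 966.833333
r = Sxy/√(Sxx·Syy) = 1013.833333/√(1101062.027778) = 1013.833333/1049.315028 = 0.966186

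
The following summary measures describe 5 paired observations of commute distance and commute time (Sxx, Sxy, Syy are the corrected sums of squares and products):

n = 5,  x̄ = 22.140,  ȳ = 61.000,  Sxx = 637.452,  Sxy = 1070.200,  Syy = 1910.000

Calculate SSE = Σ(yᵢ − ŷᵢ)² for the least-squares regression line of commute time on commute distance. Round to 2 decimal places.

b = Sxy/Sxx = 1070.2/637.452 = 1.678872
SSE = Syy − b·Sxy = 1910 − 1.678872·1070.2 = 113.271713

113.27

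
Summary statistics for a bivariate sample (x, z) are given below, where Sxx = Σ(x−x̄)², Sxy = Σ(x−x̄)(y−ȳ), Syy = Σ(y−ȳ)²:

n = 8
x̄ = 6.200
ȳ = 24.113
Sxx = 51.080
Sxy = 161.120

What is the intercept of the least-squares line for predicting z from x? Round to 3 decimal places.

4.557

b = Sxy/Sxx = 161.12/51.08 = 3.154268
a = ȳ − b·x̄ = 24.113 − 3.154268·6.2 = 4.556540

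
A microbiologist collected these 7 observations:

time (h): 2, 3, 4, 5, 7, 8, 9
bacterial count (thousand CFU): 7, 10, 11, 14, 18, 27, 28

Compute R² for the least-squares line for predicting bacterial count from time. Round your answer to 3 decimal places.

n = 7, Σx = 38, Σy = 115, Σxy = 752, Σx² = 248, Σy² = 2303
Sxx = Σx² − (Σx)²/n = 248 − 206.285714 = 41.714286
Sxy = Σxy − (Σx)(Σy)/n = 752 − 624.285714 = 127.714286
Syy = Σy² − (Σy)²/n = 2303 − 1889.285714 = 413.714286
R² = Sxy²/(Sxx·Syy) = (127.714286)²/(41.714286·413.714286) = 0.945135

0.945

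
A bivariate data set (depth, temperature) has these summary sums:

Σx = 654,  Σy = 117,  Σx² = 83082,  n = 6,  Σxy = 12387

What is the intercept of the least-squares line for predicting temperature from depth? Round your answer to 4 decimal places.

22.8820

Sxx = Σx² − (Σx)²/n = 83082 − 71286 = 11796
Sxy = Σxy − (Σx)(Σy)/n = 12387 − 12753 = -366
b = Sxy/Sxx = -366/11796 = -0.031027
a = ȳ − b·x̄ = 19.5 − (-0.031027)·109 = 22.881994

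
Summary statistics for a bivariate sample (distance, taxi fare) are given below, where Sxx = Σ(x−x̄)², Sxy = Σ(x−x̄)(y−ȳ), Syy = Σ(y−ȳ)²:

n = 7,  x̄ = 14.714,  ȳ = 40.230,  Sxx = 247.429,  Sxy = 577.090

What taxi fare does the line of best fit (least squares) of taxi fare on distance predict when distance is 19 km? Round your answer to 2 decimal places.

b = Sxy/Sxx = 577.09/247.429 = 2.332346
a = ȳ − b·x̄ = 40.23 − 2.332346·14.714 = 5.911863
ŷ(19) = a + b·19 = 5.911863 + 2.332346·19 = 50.226434

50.23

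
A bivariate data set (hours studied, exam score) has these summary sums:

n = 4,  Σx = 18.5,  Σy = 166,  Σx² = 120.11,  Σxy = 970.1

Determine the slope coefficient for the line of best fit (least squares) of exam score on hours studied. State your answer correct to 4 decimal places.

Sxx = Σx² − (Σx)²/n = 120.11 − 85.5625 = 34.5475
Sxy = Σxy − (Σx)(Σy)/n = 970.1 − 767.75 = 202.35
b = Sxy/Sxx = 202.35/34.5475 = 5.857153

5.8572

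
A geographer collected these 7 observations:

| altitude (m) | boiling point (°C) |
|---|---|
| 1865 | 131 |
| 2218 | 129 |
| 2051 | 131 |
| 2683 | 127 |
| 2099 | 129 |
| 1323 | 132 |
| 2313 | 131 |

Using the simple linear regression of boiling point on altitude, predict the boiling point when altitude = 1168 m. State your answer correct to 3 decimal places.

133.007

n = 7, Σx = 14552, Σy = 910, Σxy = 1888269, Σx² = 31308938
Sxx = Σx² − (Σx)²/n = 31308938 − 30251529.142857 = 1057408.857143
Sxy = Σxy − (Σx)(Σy)/n = 1888269 − 1891760 = -3491
b = Sxy/Sxx = -3491/1057408.857143 = -0.003301
a = ȳ − b·x̄ = 130 − (-0.003301)·2078.857143 = 136.863277
ŷ(1168) = a + b·1168 = 136.863277 + (-0.003301)·1168 = 133.007164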